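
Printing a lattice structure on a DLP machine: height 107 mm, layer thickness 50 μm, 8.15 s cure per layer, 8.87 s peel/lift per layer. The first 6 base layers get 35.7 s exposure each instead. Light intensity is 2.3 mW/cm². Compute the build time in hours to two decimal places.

10.16 hours

Layer count = ceil(107 / 0.05) = 2140.
Base layers = 6 × (35.7 + 8.87) = 267.42 s.
Remaining layers = 2134 × (8.15 + 8.87), so 36320.68 s.
Total = 267.42 + 36320.68 = 36588.1 s = 10.16 hours.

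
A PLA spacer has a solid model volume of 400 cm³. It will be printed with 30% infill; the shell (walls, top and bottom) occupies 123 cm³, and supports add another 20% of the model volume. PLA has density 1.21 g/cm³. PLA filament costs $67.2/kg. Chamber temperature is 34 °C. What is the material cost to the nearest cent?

$23.26

Infill region = 400 − 123 = 277 cm³.
Infill deposited = 0.30 × 277 = 83.1 cm³.
Support: 0.20 × 400 → 80 cm³.
Total printed volume = 123 + 83.1 + 80 = 286.1 cm³.
Mass: 286.1 × 1.21 → 346.181 g.
Cost = 346.181 g / 1000 × $67.2/kg = $23.26.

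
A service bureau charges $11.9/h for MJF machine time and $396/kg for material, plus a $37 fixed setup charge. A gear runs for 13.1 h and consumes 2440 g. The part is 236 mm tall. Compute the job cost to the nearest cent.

Time charge = 11.9 × 13.1, so $155.89.
Material cost = 396 × 2440/1000 = $966.24.
Adding setup: 155.89 + 966.24 + 37 → $1159.13.

$1159.13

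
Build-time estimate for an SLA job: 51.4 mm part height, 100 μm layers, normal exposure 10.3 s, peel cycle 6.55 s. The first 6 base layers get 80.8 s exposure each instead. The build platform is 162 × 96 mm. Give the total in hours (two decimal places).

Layers = ⌈51.4/0.1⌉ = 514.
Burn-in layers = 6 × (80.8 + 6.55) = 524.1 s.
Remaining layers = 508 × (10.3 + 6.55) = 8559.8 s.
Sum: 524.1 + 8559.8 = 9083.9 s → 2.52 hours.

2.52 hours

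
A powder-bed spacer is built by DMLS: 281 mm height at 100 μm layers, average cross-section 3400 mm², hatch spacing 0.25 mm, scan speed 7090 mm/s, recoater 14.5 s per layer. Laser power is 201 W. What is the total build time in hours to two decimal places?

Layers = ⌈281/0.1⌉ = 2810.
Scan path per layer = 3400 / 0.25, so 13600 mm.
Per-layer scan time: 13600 / 7090 → 1.9182 s.
Time per layer = 1.9182 + 14.5, so 16.4182 s.
Total: 2810 × 16.4182 s = 46135.142 s → 12.82 hours.

12.82 hours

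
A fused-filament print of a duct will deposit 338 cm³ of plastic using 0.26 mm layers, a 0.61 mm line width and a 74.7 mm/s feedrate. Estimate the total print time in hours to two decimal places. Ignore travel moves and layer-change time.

Extrusion cross-section: 0.26 × 0.61 → 0.1586 mm².
Total extruded path = 338000/0.1586 = 2131147.5 mm.
Print-move time = 2131147.5 / 74.7 = 28529.4 s.
In the requested units: 28529.4 s = 7.92 hours.

7.92 hours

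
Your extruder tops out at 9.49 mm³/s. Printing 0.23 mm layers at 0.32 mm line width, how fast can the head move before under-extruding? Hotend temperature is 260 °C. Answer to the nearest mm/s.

A = 0.23 × 0.32, so 0.0736 mm².
v_max = Q/A = 9.49/0.0736 = 128.94 mm/s → 129 mm/s.

129 mm/s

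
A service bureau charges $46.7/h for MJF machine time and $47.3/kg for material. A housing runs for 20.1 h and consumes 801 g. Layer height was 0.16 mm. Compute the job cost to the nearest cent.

Machine cost: 46.7 × 20.1 → $938.67.
Feedstock cost: 47.3 × 801/1000 → $37.8873.
Total = 938.67 + 37.8873 = 976.5573 ≈ $976.56.

$976.56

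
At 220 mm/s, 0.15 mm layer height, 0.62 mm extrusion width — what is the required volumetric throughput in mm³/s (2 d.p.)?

A = 0.15 × 0.62, so 0.093 mm².
Q = v·A = 220 × 0.093 = 20.46 mm³/s.

20.46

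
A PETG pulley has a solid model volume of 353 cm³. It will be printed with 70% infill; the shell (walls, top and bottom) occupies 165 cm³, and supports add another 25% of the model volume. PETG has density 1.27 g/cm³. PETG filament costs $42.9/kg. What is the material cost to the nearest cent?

Infill region = 353 − 165 = 188 cm³.
Infill volume = 0.70 × 188, so 131.6 cm³.
Support = 0.25 × 353 = 88.25 cm³.
Deposited volume = 165 + 131.6 + 88.25, so 384.85 cm³.
Mass = 384.85 × 1.27, so 488.7595 g.
Cost = 488.7595 g / 1000 × $42.9/kg = $20.97.

$20.97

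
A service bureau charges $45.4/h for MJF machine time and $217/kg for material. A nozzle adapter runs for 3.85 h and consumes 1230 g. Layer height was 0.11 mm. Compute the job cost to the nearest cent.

$441.70

Machine-time cost: 45.4 × 3.85 → $174.79.
Material cost: 217 × 1230/1000 → $266.91.
Total = 174.79 + 266.91 = $441.70.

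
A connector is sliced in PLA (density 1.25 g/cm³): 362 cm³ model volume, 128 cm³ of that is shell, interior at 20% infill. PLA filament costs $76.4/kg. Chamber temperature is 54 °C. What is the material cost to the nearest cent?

$16.69

Infill region: 362 − 128 → 234 cm³.
Deposited infill = 0.20 × 234, so 46.8 cm³.
Total extruded = 128 + 46.8, so 174.8 cm³.
Mass = 174.8 × 1.25, so 218.5 g.
Cost = 218.5 g / 1000 × $76.4/kg = $16.69.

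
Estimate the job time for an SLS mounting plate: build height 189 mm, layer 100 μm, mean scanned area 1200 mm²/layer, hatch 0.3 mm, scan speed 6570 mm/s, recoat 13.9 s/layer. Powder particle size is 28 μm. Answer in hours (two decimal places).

Number of layers: 189 / 0.1 → 1890 (rounded up).
Hatch length per layer = 1200 / 0.3, so 4000 mm.
Scan time per layer: 4000 / 6570 → 0.6088 s.
Per-layer time = 0.6088 + 13.9, so 14.5088 s.
Total: 1890 × 14.5088 s = 27421.632 s → 7.62 hours.

7.62 hours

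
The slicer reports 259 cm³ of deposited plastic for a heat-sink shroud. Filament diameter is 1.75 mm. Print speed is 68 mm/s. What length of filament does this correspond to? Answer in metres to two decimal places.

107.68 m

A = π r² = π × 0.875² = 2.4053 mm².
Length = 259 cm³ / 2.4053 mm² = 259000 / 2.4053 = 107678.88 mm = 107.68 m.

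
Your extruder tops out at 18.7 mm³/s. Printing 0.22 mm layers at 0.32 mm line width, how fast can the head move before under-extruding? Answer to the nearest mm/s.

Bead cross-section = 0.22 × 0.32 = 0.0704 mm².
v_max = Q/A = 18.7/0.0704 = 265.63 mm/s → 266 mm/s.

266 mm/s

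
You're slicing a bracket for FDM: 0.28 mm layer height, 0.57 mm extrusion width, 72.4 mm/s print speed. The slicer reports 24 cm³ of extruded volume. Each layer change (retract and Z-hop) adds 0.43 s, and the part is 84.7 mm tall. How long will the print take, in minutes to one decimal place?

Bead cross-section = 0.28 × 0.57, so 0.1596 mm².
Path length: 24000 mm³ / 0.1596 mm² → 150375.9 mm.
Print-move time = 150375.9 / 72.4 = 2077 s.
Layer count = ceil(84.7 / 0.28) = 303.
Non-print overhead: 303 × 0.43 → 130.29 s.
Altogether 2077 + 130.29 = 2207.29 s, i.e. 36.8 minutes.

36.8 minutes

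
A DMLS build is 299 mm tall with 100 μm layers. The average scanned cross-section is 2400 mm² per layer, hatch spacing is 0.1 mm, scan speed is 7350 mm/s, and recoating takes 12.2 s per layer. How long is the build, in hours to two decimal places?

12.84 hours

Layer count = ceil(299 / 0.1) = 2990.
Scan path per layer: 2400 / 0.1 → 24000 mm.
Per-layer scan time: 24000 / 7350 → 3.2653 s.
Time per layer = 3.2653 + 12.2, so 15.4653 s.
Total: 2990 × 15.4653 s = 46241.247 s → 12.84 hours.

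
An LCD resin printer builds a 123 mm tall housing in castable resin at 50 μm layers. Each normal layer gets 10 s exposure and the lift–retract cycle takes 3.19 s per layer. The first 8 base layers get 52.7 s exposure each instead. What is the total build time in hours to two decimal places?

9.11 hours

Layers = ⌈123/0.05⌉ = 2460.
Base layers = 8 × (52.7 + 3.19) = 447.12 s.
Regular layers: 2452 × (10 + 3.19) → 32341.88 s.
Total = 447.12 + 32341.88 = 32789 s = 9.11 hours.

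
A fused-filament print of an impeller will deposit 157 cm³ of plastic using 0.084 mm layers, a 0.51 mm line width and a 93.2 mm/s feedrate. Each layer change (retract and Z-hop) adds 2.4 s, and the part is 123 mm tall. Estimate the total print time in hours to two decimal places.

11.90 hours

Extrusion cross-section = 0.084 × 0.51 = 0.04284 mm².
Toolpath length = 157 cm³ / 0.04284 mm² = 157000 / 0.04284 = 3664799.3 mm.
Print-move time = 3664799.3 / 93.2 = 39321.9 s.
Layers = ⌈123/0.084⌉ = 1465.
Non-print overhead = 1465 × 2.4, so 3516 s.
Total = 39321.9 + 3516 = 42837.9 s = 11.90 hours.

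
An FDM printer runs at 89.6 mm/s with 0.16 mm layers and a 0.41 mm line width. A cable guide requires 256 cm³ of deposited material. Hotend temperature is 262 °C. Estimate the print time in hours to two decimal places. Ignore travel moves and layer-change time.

12.10 hours

Bead cross-section = 0.16 × 0.41, so 0.0656 mm².
Path length: 256000 mm³ / 0.0656 mm² → 3902439 mm.
Extrusion time = 3902439 / 89.6, so 43554 s.
Converting: 43554 s = 12.10 hours.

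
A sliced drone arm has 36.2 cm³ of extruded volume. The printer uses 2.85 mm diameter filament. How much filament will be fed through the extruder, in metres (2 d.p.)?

A = π r² = π × 1.425² = 6.3794 mm².
Length = 36.2 cm³ / 6.3794 mm² = 36200 / 6.3794 = 5674.51 mm = 5.67 m.

5.67 m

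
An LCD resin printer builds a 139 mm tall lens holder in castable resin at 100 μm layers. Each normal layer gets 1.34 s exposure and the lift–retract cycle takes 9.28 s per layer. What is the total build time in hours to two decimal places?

Layer count = ceil(139 / 0.1) = 1390.
Each layer takes: 1.34 + 9.28 → 10.62 s.
Build time: 1390 × 10.62 s = 14761.8 s, i.e. 4.10 hours.

4.10 hours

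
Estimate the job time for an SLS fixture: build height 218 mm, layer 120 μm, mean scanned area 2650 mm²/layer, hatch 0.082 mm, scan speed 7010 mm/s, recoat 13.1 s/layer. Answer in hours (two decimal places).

8.94 hours

Number of layers: 218 / 0.12 → 1817 (rounded up).
Hatch length per layer: 2650 / 0.082 → 32317.1 mm.
Laser time per layer: 32317.1 / 7010 → 4.6101 s.
Layer cycle: 4.6101 + 13.1 → 17.7101 s.
Build time = 1817 × 17.7101 = 32179.2517 s = 8.94 hours.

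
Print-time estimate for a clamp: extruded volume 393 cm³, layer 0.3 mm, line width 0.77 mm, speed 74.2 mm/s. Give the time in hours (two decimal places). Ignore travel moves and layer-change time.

6.37 hours

Extrusion cross-section: 0.3 × 0.77 → 0.231 mm².
Path length: 393000 mm³ / 0.231 mm² → 1701298.7 mm.
Extrusion time = 1701298.7 / 74.2 = 22928.6 s.
In the requested units: 22928.6 s = 6.37 hours.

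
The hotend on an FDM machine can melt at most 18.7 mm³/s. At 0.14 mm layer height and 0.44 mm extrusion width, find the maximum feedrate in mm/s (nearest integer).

304 mm/s

Bead cross-section: 0.14 × 0.44 → 0.0616 mm².
Max speed = 18.7 / 0.0616 = 303.57 ≈ 304 mm/s.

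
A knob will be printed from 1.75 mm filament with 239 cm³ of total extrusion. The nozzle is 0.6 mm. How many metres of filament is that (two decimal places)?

99.36 m

Filament cross-section = π × (1.75/2)² = 2.4053 mm².
L = 239000 mm³ / 2.4053 mm² = 99363.9 mm, i.e. 99.36 m.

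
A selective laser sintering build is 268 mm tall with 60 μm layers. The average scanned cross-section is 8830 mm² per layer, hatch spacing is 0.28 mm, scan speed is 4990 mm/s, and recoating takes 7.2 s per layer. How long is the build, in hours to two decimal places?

Layers = ⌈268/0.06⌉ = 4467.
Scan path per layer = 8830 / 0.28 = 31535.7 mm.
Laser time per layer = 31535.7 / 4990, so 6.3198 s.
Layer cycle = 6.3198 + 7.2, so 13.5198 s.
Total: 4467 × 13.5198 s = 60392.9466 s → 16.78 hours.

16.78 hours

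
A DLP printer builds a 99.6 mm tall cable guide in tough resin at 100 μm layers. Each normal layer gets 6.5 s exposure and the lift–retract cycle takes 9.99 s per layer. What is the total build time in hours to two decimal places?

Number of layers: 99.6 / 0.1 → 996 (rounded up).
Cycle time = 6.5 + 9.99 = 16.49 s.
Total = 996 × 16.49 = 16424.04 s = 4.56 hours.

4.56 hours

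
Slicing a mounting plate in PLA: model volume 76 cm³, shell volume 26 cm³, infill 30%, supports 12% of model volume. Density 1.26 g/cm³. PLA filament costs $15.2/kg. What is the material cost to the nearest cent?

$0.96

Interior volume = 76 − 26, so 50 cm³.
Deposited infill = 0.30 × 50, so 15 cm³.
Support = 0.12 × 76 = 9.12 cm³.
Deposited volume: 26 + 15 + 9.12 → 50.12 cm³.
Mass = 50.12 × 1.26, so 63.1512 g.
At $15.2/kg: 63.1512/1000 × 15.2 = $0.96.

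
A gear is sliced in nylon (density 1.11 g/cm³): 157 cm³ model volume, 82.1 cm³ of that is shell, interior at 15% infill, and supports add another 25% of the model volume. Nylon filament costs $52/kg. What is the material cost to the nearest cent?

$7.65

Infill region = 157 − 82.1, so 74.9 cm³.
Infill deposited = 0.15 × 74.9, so 11.235 cm³.
Support = 0.25 × 157 = 39.25 cm³.
Total extruded = 82.1 + 11.235 + 39.25 = 132.585 cm³.
Mass = 132.585 × 1.11 = 147.16935 g.
At $52/kg: 147.16935/1000 × 52 = $7.65.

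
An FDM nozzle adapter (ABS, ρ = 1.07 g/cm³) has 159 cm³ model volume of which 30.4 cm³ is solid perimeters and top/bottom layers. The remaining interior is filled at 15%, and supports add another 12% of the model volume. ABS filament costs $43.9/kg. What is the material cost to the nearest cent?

Infill region = 159 − 30.4, so 128.6 cm³.
Deposited infill = 0.15 × 128.6 = 19.29 cm³.
Support = 0.12 × 159, so 19.08 cm³.
Deposited volume = 30.4 + 19.29 + 19.08 = 68.77 cm³.
Mass = 68.77 × 1.07 = 73.5839 g.
At $43.9/kg: 73.5839/1000 × 43.9 = $3.23.

$3.23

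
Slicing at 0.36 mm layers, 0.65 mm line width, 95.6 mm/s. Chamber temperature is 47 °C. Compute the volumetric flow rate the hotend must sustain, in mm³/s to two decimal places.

22.37

Bead cross-section = 0.36 × 0.65, so 0.234 mm².
Q = v·A = 95.6 × 0.234 = 22.37 mm³/s.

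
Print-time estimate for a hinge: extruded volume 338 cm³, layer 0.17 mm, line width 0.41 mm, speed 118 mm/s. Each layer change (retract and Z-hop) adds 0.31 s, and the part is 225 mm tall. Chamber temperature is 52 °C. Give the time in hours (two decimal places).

11.53 hours

Line area: 0.17 × 0.41 → 0.0697 mm².
Path length: 338000 mm³ / 0.0697 mm² → 4849354.4 mm.
Extrusion time = 4849354.4 / 118 = 41096.2 s.
Layer count = ceil(225 / 0.17) = 1324.
Non-print overhead = 1324 × 0.31 = 410.44 s.
Altogether 41096.2 + 410.44 = 41506.64 s, i.e. 11.53 hours.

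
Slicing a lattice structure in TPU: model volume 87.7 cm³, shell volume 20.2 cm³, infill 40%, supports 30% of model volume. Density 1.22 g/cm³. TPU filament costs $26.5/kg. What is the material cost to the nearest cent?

Infill region = 87.7 − 20.2, so 67.5 cm³.
Infill volume: 0.40 × 67.5 → 27 cm³.
Support = 0.30 × 87.7 = 26.31 cm³.
Deposited volume = 20.2 + 27 + 26.31, so 73.51 cm³.
Mass = 73.51 × 1.22 = 89.6822 g.
At $26.5/kg: 89.6822/1000 × 26.5 = $2.38.

$2.38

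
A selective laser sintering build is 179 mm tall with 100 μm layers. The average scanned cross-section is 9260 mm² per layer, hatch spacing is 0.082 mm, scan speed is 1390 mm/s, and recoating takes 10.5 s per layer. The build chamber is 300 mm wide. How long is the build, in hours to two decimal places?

Layers = ⌈179/0.1⌉ = 1790.
Hatch length per layer: 9260 / 0.082 → 112926.8 mm.
Laser time per layer = 112926.8 / 1390, so 81.2423 s.
Per-layer time = 81.2423 + 10.5, so 91.7423 s.
1790 layers × 91.7423 s/layer = 164218.717 s, i.e. 45.62 hours.

45.62 hours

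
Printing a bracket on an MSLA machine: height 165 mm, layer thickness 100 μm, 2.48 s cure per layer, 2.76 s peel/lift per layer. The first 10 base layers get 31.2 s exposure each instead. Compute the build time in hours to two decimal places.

2.48 hours

Number of layers: 165 / 0.1 → 1650 (rounded up).
Bottom layers: 10 × (31.2 + 2.76) → 339.6 s.
Normal layers = 1640 × (2.48 + 2.76) = 8593.6 s.
Total = 339.6 + 8593.6 = 8933.2 s = 2.48 hours.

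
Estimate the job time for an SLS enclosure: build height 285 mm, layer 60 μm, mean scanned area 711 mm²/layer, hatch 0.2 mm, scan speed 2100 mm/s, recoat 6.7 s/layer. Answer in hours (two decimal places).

11.07 hours

Layer count = ceil(285 / 0.06) = 4750.
Hatch length per layer = 711 / 0.2, so 3555 mm.
Per-layer scan time = 3555 / 2100 = 1.6929 s.
Per-layer time = 1.6929 + 6.7, so 8.3929 s.
Total: 4750 × 8.3929 s = 39866.275 s → 11.07 hours.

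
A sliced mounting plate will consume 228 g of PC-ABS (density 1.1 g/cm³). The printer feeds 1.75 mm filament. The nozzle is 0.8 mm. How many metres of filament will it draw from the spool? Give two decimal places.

Volume = 228 g / 1.1 g·cm⁻³ = 207.2727 cm³ = 207272.7 mm³.
Filament cross-section = π × (1.75/2)² = 2.4053 mm².
Length = 207272.7 / 2.4053 = 86173.33 mm = 86.17 m.

86.17 m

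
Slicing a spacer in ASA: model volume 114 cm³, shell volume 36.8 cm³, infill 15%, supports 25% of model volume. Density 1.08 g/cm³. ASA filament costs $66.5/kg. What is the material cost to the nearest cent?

Volume inside the shell = 114 − 36.8 = 77.2 cm³.
Deposited infill = 0.15 × 77.2 = 11.58 cm³.
Support = 0.25 × 114 = 28.5 cm³.
Deposited volume = 36.8 + 11.58 + 28.5 = 76.88 cm³.
Mass = 76.88 × 1.08 = 83.0304 g.
At $66.5/kg: 83.0304/1000 × 66.5 = $5.52.

$5.52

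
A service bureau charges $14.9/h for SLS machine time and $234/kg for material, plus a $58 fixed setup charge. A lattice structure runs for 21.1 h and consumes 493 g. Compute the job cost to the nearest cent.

$487.75

Time charge: 14.9 × 21.1 → $314.39.
Material charge = 234 × 493/1000 = $115.362.
Total = 314.39 + 115.362 + 58 = 487.752 ≈ $487.75.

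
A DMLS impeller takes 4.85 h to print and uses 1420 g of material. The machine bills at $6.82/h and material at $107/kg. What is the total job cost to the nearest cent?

Time charge = 6.82 × 4.85, so $33.077.
Feedstock cost = 107 × 1420/1000 = $151.94.
Job cost: 33.077 + 151.94 = 185.017 ≈ $185.02.

$185.02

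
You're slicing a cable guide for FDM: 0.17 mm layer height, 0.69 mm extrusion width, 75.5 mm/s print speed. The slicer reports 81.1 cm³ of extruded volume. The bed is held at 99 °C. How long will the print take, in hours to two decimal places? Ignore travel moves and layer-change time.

2.54 hours

Bead cross-section = 0.17 × 0.69 = 0.1173 mm².
Toolpath length = 81.1 cm³ / 0.1173 mm² = 81100 / 0.1173 = 691389.6 mm.
Time extruding = 691389.6 / 75.5 = 9157.5 s.
9157.5 s = 2.54 hours.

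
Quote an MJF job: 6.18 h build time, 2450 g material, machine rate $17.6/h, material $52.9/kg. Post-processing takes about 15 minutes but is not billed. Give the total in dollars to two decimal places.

Machine cost = 17.6 × 6.18, so $108.768.
Material cost: 52.9 × 2450/1000 → $129.605.
Job cost: 108.768 + 129.605 = 238.373 ≈ $238.37.

$238.37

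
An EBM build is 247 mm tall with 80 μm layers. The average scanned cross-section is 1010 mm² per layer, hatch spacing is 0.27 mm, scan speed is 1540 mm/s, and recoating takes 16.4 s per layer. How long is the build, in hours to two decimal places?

Layers = ⌈247/0.08⌉ = 3088.
Hatch length per layer: 1010 / 0.27 → 3740.7 mm.
Scan time per layer: 3740.7 / 1540 → 2.429 s.
Time per layer = 2.429 + 16.4 = 18.829 s.
3088 layers × 18.829 s/layer = 58143.952 s, i.e. 16.15 hours.

16.15 hours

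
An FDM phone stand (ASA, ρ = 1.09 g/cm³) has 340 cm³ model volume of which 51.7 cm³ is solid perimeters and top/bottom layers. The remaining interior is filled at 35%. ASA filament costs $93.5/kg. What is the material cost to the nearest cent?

Infill region: 340 − 51.7 → 288.3 cm³.
Deposited infill = 0.35 × 288.3, so 100.905 cm³.
Total extruded: 51.7 + 100.905 → 152.605 cm³.
Mass = 152.605 × 1.09 = 166.33945 g.
Cost = 166.33945 g / 1000 × $93.5/kg = $15.55.

$15.55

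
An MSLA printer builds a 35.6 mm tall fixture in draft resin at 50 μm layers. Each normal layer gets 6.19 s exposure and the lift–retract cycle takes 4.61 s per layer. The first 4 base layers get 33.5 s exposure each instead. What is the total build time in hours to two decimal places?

Layers = ⌈35.6/0.05⌉ = 712.
Burn-in layers: 4 × (33.5 + 4.61) → 152.44 s.
Normal layers: 708 × (6.19 + 4.61) → 7646.4 s.
Total = 152.44 + 7646.4 = 7798.84 s = 2.17 hours.

2.17 hours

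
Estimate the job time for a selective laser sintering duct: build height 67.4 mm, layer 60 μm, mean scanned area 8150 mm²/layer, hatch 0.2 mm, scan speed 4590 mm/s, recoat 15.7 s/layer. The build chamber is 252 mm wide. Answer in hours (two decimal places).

7.67 hours

Layers = ⌈67.4/0.06⌉ = 1124.
Per-layer scan distance = 8150 / 0.2, so 40750 mm.
Laser time per layer = 40750 / 4590 = 8.878 s.
Per-layer time: 8.878 + 15.7 → 24.578 s.
1124 layers × 24.578 s/layer = 27625.672 s, i.e. 7.67 hours.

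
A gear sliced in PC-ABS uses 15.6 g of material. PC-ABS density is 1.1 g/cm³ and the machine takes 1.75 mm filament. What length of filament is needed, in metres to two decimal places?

Volume = 15.6 g / 1.1 g·cm⁻³ = 14.1818 cm³ = 14181.8 mm³.
A = π r² = π × 0.875² = 2.4053 mm².
Length = 14181.8 / 2.4053 = 5896.06 mm = 5.90 m.

5.90 m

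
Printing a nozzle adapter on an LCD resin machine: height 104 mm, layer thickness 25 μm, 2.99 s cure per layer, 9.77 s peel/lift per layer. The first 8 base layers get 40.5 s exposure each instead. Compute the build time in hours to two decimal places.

Layer count = ceil(104 / 0.025) = 4160.
Burn-in layers: 8 × (40.5 + 9.77) → 402.16 s.
Regular layers: 4152 × (2.99 + 9.77) → 52979.52 s.
Total = 402.16 + 52979.52 = 53381.68 s = 14.83 hours.

14.83 hours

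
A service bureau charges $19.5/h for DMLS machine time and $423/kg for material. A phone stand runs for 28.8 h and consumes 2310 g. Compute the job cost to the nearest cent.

Time charge = 19.5 × 28.8, so $561.60.
Material cost: 423 × 2310/1000 → $977.13.
Total = 561.60 + 977.13 = $1538.73.

$1538.73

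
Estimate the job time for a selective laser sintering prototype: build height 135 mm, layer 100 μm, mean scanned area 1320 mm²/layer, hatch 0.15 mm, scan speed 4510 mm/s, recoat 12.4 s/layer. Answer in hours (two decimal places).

Layer count = ceil(135 / 0.1) = 1350.
Scan path per layer = 1320 / 0.15 = 8800 mm.
Laser time per layer = 8800 / 4510 = 1.9512 s.
Layer cycle: 1.9512 + 12.4 → 14.3512 s.
Build time = 1350 × 14.3512 = 19374.12 s = 5.38 hours.

5.38 hours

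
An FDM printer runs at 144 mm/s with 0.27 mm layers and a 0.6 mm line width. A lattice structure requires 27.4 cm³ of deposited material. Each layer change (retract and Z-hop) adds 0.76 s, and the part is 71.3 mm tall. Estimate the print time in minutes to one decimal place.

Line area = 0.27 × 0.6 = 0.162 mm².
Toolpath length = 27.4 cm³ / 0.162 mm² = 27400 / 0.162 = 169135.8 mm.
Extrusion time = 169135.8 / 144, so 1174.6 s.
Number of layers: 71.3 / 0.27 → 265 (rounded up).
Non-print overhead = 265 × 0.76, so 201.4 s.
Altogether 1174.6 + 201.4 = 1376 s, i.e. 22.9 minutes.

22.9 minutes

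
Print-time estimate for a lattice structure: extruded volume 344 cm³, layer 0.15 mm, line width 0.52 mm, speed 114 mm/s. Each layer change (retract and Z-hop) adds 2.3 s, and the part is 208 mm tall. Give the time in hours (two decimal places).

Bead cross-section: 0.15 × 0.52 → 0.078 mm².
Total extruded path = 344000/0.078 = 4410256.4 mm.
Extrusion time = 4410256.4 / 114, so 38686.5 s.
Layers = ⌈208/0.15⌉ = 1387.
Non-print overhead = 1387 × 2.3, so 3190.1 s.
Altogether 38686.5 + 3190.1 = 41876.6 s, i.e. 11.63 hours.

11.63 hours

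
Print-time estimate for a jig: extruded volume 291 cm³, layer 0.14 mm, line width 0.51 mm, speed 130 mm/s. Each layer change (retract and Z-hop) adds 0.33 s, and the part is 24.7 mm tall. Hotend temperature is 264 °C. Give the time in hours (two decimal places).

Bead cross-section: 0.14 × 0.51 → 0.0714 mm².
Total extruded path = 291000/0.0714 = 4075630.3 mm.
Extrusion time: 4075630.3 / 130 → 31351 s.
Layer count = ceil(24.7 / 0.14) = 177.
Layer-change overhead = 177 × 0.33 = 58.41 s.
Altogether 31351 + 58.41 = 31409.41 s, i.e. 8.72 hours.

8.72 hours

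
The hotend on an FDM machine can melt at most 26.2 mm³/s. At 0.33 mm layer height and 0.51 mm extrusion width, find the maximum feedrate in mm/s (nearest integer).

Bead cross-section: 0.33 × 0.51 → 0.1683 mm².
Max speed = 26.2 / 0.1683 = 155.67 ≈ 156 mm/s.

156 mm/s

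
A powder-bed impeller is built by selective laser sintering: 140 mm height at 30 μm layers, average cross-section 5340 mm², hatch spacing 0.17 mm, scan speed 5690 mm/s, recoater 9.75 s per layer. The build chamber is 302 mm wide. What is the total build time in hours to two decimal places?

19.80 hours

Number of layers: 140 / 0.03 → 4667 (rounded up).
Scan path per layer = 5340 / 0.17, so 31411.8 mm.
Scan time per layer = 31411.8 / 5690 = 5.5205 s.
Per-layer time: 5.5205 + 9.75 → 15.2705 s.
Build time = 4667 × 15.2705 = 71267.4235 s = 19.80 hours.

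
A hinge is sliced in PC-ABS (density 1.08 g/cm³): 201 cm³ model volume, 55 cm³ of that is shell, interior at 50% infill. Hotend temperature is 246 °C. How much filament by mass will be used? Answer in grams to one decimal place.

138.2 g

Volume inside the shell = 201 − 55 = 146 cm³.
Deposited infill = 0.50 × 146 = 73 cm³.
Total printed volume = 55 + 73, so 128 cm³.
Mass = 128 × 1.08 = 138.24 g.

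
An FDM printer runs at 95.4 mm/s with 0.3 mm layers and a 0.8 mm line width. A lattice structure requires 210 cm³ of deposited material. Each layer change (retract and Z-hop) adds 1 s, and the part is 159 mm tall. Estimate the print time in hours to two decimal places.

Bead cross-section = 0.3 × 0.8 = 0.24 mm².
Path length: 210000 mm³ / 0.24 mm² → 875000 mm.
Extrusion time = 875000 / 95.4 = 9171.9 s.
Layers = ⌈159/0.3⌉ = 530.
Layer-change overhead = 530 × 1, so 530 s.
Total = 9171.9 + 530 = 9701.9 s = 2.69 hours.

2.69 hours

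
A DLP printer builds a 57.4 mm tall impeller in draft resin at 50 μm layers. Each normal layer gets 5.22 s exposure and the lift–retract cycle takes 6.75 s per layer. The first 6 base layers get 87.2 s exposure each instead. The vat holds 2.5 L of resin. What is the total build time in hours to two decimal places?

Layers = ⌈57.4/0.05⌉ = 1148.
Bottom layers = 6 × (87.2 + 6.75) = 563.7 s.
Normal layers = 1142 × (5.22 + 6.75) = 13669.74 s.
Total = 563.7 + 13669.74 = 14233.44 s = 3.95 hours.

3.95 hours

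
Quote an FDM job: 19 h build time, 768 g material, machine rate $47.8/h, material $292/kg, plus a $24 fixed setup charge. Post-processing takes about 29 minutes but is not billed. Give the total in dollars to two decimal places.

Machine-time cost = 47.8 × 19, so $908.20.
Material charge = 292 × 768/1000, so $224.256.
Total = 908.20 + 224.256 + 24 = 1156.456 ≈ $1156.46.

$1156.46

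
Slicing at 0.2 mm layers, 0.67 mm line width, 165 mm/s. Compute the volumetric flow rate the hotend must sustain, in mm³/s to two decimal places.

22.11

Bead cross-section: 0.2 × 0.67 → 0.134 mm².
Q = v·A = 165 × 0.134 = 22.11 mm³/s.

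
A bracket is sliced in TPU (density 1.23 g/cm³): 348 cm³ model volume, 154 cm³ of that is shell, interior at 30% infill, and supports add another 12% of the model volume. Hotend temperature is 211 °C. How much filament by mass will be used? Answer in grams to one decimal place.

Infill region: 348 − 154 → 194 cm³.
Infill deposited = 0.30 × 194 = 58.2 cm³.
Support = 0.12 × 348 = 41.76 cm³.
Deposited volume = 154 + 58.2 + 41.76 = 253.96 cm³.
Mass: 253.96 × 1.23 → 312.3708 g.

312.4 g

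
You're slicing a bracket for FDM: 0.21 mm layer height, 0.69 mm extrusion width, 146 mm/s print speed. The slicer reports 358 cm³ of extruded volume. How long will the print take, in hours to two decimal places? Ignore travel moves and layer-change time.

Extrusion cross-section = 0.21 × 0.69, so 0.1449 mm².
Total extruded path = 358000/0.1449 = 2470669.4 mm.
Extrusion time: 2470669.4 / 146 → 16922.4 s.
That's 16922.4 s → 4.70 hours.

4.70 hours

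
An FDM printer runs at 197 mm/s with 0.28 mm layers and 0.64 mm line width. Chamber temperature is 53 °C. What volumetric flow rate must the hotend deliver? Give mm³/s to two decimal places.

Bead cross-section = 0.28 × 0.64 = 0.1792 mm².
Q = v·A = 197 × 0.1792 = 35.30 mm³/s.

35.30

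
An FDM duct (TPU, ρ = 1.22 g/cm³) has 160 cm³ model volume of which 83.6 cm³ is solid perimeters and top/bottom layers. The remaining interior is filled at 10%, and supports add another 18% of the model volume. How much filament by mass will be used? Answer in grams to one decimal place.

146.4 g

Volume inside the shell = 160 − 83.6, so 76.4 cm³.
Deposited infill: 0.10 × 76.4 → 7.64 cm³.
Support: 0.18 × 160 → 28.8 cm³.
Total printed volume = 83.6 + 7.64 + 28.8, so 120.04 cm³.
Mass: 120.04 × 1.22 → 146.4488 g.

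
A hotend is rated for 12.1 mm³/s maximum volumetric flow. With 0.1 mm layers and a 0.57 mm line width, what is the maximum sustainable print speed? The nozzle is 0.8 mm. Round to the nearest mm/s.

A = 0.1 × 0.57 = 0.057 mm².
v_max = Q/A = 12.1/0.057 = 212.28 mm/s → 212 mm/s.

212 mm/s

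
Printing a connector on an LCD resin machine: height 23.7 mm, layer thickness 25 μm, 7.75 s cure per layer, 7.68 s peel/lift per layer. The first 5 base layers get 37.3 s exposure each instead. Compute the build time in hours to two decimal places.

Layer count = ceil(23.7 / 0.025) = 948.
Base layers: 5 × (37.3 + 7.68) → 224.9 s.
Regular layers = 943 × (7.75 + 7.68) = 14550.49 s.
Total = 224.9 + 14550.49 = 14775.39 s = 4.10 hours.

4.10 hours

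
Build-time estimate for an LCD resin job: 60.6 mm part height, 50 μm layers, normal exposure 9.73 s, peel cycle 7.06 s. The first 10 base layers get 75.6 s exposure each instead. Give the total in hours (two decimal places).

5.84 hours

Number of layers: 60.6 / 0.05 → 1212 (rounded up).
Burn-in layers = 10 × (75.6 + 7.06) = 826.6 s.
Regular layers: 1202 × (9.73 + 7.06) → 20181.58 s.
Total = 826.6 + 20181.58 = 21008.18 s = 5.84 hours.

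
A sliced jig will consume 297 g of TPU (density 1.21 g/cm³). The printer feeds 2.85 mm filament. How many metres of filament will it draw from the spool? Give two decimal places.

38.48 m

Extruded volume: 297/1.21 = 245.4545 cm³ (245454.5 mm³).
A = π r² = π × 1.425² = 6.3794 mm².
L = V/A = 245454.5/6.3794 = 38476.11 mm → 38.48 m.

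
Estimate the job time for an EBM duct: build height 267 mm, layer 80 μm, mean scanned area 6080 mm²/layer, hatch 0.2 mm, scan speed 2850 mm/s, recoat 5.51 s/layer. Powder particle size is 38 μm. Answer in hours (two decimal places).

Number of layers: 267 / 0.08 → 3338 (rounded up).
Hatch length per layer = 6080 / 0.2 = 30400 mm.
Per-layer scan time = 30400 / 2850 = 10.6667 s.
Layer cycle: 10.6667 + 5.51 → 16.1767 s.
Total: 3338 × 16.1767 s = 53997.8246 s → 15.00 hours.

15.00 hours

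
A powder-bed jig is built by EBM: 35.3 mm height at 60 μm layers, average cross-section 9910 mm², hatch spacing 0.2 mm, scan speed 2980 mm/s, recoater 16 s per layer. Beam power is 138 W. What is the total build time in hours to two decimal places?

5.34 hours

Layer count = ceil(35.3 / 0.06) = 589.
Scan path per layer = 9910 / 0.2 = 49550 mm.
Beam time per layer = 49550 / 2980, so 16.6275 s.
Per-layer time = 16.6275 + 16, so 32.6275 s.
Build time = 589 × 32.6275 = 19217.5975 s = 5.34 hours.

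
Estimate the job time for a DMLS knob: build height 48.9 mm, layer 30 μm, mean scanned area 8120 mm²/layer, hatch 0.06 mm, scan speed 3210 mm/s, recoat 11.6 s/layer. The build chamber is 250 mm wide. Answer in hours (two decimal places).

Layer count = ceil(48.9 / 0.03) = 1630.
Scan path per layer = 8120 / 0.06 = 135333.3 mm.
Laser time per layer = 135333.3 / 3210 = 42.1599 s.
Per-layer time = 42.1599 + 11.6 = 53.7599 s.
Build time = 1630 × 53.7599 = 87628.637 s = 24.34 hours.

24.34 hours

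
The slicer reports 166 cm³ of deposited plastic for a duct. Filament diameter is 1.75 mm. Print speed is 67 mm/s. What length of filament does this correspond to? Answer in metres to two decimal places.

Filament cross-section = π × (1.75/2)² = 2.4053 mm².
Length = 166 cm³ / 2.4053 mm² = 166000 / 2.4053 = 69014.26 mm = 69.01 m.

69.01 m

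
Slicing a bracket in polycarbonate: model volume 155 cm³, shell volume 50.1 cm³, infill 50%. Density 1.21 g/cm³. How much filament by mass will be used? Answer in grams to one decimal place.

124.1 g

Infill region: 155 − 50.1 → 104.9 cm³.
Deposited infill = 0.50 × 104.9, so 52.45 cm³.
Total printed volume: 50.1 + 52.45 → 102.55 cm³.
Mass = 102.55 × 1.21, so 124.0855 g.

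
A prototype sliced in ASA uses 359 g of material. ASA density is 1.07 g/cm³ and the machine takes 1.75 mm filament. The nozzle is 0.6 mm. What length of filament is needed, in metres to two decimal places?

139.49 m

Extruded volume: 359/1.07 = 335.514 cm³ (335514 mm³).
A = π r² = π × 0.875² = 2.4053 mm².
Length = 335514 / 2.4053 = 139489.46 mm = 139.49 m.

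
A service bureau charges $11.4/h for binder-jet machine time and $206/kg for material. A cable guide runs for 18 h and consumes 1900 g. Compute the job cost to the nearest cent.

$596.60

Machine-time cost = 11.4 × 18 = $205.20.
Material cost = 206 × 1900/1000 = $391.40.
Total = 205.20 + 391.40 = $596.60.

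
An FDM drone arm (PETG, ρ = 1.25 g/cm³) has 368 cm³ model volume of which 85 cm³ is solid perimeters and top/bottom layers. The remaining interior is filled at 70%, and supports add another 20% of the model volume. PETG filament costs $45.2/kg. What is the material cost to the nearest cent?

$20.15

Interior volume = 368 − 85, so 283 cm³.
Deposited infill: 0.70 × 283 → 198.1 cm³.
Support = 0.20 × 368, so 73.6 cm³.
Total printed volume = 85 + 198.1 + 73.6 = 356.7 cm³.
Mass = 356.7 × 1.25 = 445.875 g.
At $45.2/kg: 445.875/1000 × 45.2 = $20.15.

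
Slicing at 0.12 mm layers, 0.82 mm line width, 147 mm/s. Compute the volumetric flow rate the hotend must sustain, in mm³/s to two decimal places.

Extrusion cross-section = 0.12 × 0.82, so 0.0984 mm².
Volumetric flow = 147 × 0.0984 = 14.46 mm³/s.

14.46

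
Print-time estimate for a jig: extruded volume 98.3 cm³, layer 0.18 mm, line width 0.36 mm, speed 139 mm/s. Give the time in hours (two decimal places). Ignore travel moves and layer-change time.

Line area: 0.18 × 0.36 → 0.0648 mm².
Toolpath length = 98.3 cm³ / 0.0648 mm² = 98300 / 0.0648 = 1516975.3 mm.
Time extruding = 1516975.3 / 139 = 10913.5 s.
That's 10913.5 s → 3.03 hours.

3.03 hours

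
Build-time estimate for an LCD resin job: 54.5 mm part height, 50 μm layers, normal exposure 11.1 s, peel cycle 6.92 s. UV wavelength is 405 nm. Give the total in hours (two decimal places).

5.46 hours

Layer count = ceil(54.5 / 0.05) = 1090.
Cycle time = 11.1 + 6.92 = 18.02 s.
Build time: 1090 × 18.02 s = 19641.8 s, i.e. 5.46 hours.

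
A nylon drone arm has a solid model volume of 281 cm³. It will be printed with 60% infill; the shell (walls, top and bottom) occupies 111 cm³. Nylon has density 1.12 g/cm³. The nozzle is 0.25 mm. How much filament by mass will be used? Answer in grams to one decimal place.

Infill region = 281 − 111 = 170 cm³.
Deposited infill: 0.60 × 170 → 102 cm³.
Deposited volume = 111 + 102, so 213 cm³.
Mass = 213 × 1.12 = 238.56 g.

238.6 g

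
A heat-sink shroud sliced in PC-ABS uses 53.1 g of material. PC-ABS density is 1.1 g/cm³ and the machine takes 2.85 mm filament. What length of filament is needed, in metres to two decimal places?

7.57 m

Extruded volume: 53.1/1.1 = 48.2727 cm³ (48272.7 mm³).
A = π r² = π × 1.425² = 6.3794 mm².
L = V/A = 48272.7/6.3794 = 7566.97 mm → 7.57 m.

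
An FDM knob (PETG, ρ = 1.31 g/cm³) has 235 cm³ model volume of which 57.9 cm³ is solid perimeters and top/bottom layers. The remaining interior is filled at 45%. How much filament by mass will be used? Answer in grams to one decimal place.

Volume inside the shell = 235 − 57.9 = 177.1 cm³.
Infill deposited = 0.45 × 177.1 = 79.695 cm³.
Total extruded = 57.9 + 79.695, so 137.595 cm³.
Mass: 137.595 × 1.31 → 180.24945 g.

180.2 g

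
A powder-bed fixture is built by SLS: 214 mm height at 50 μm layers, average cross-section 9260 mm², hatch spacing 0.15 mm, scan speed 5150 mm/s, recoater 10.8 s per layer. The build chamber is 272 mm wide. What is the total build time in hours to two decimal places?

27.09 hours

Layer count = ceil(214 / 0.05) = 4280.
Per-layer scan distance = 9260 / 0.15, so 61733.3 mm.
Scan time per layer: 61733.3 / 5150 → 11.987 s.
Layer cycle = 11.987 + 10.8, so 22.787 s.
Build time = 4280 × 22.787 = 97528.36 s = 27.09 hours.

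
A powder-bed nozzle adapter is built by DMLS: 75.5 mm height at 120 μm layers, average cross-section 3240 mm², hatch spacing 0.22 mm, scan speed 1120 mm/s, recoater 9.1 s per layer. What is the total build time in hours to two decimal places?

3.89 hours

Layer count = ceil(75.5 / 0.12) = 630.
Per-layer scan distance = 3240 / 0.22, so 14727.3 mm.
Per-layer scan time = 14727.3 / 1120 = 13.1494 s.
Per-layer time = 13.1494 + 9.1 = 22.2494 s.
Build time = 630 × 22.2494 = 14017.122 s = 3.89 hours.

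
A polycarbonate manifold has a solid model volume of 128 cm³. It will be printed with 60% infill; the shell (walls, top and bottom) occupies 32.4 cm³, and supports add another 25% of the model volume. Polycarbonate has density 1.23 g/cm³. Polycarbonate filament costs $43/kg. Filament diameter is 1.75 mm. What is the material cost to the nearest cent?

Infill region = 128 − 32.4, so 95.6 cm³.
Deposited infill = 0.60 × 95.6 = 57.36 cm³.
Support = 0.25 × 128, so 32 cm³.
Deposited volume = 32.4 + 57.36 + 32, so 121.76 cm³.
Mass: 121.76 × 1.23 → 149.7648 g.
At $43/kg: 149.7648/1000 × 43 = $6.44.

$6.44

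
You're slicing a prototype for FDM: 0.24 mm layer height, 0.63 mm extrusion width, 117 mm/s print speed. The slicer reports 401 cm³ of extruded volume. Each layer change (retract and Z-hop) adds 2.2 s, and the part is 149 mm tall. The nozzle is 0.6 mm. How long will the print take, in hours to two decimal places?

6.68 hours

Line area = 0.24 × 0.63 = 0.1512 mm².
Total extruded path = 401000/0.1512 = 2652116.4 mm.
Extrusion time = 2652116.4 / 117, so 22667.7 s.
Layer count = ceil(149 / 0.24) = 621.
Non-print overhead: 621 × 2.2 → 1366.2 s.
Altogether 22667.7 + 1366.2 = 24033.9 s, i.e. 6.68 hours.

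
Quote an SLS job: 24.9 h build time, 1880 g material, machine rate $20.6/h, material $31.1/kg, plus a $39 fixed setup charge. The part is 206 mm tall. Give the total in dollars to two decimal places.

$610.41

Machine cost = 20.6 × 24.9 = $512.94.
Material charge: 31.1 × 1880/1000 → $58.468.
Total = 512.94 + 58.468 + 39 = 610.408 ≈ $610.41.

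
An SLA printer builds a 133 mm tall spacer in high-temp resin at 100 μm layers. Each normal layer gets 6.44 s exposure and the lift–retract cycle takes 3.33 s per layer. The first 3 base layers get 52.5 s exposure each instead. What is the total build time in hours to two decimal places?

3.65 hours

Number of layers: 133 / 0.1 → 1330 (rounded up).
Burn-in layers = 3 × (52.5 + 3.33) = 167.49 s.
Regular layers = 1327 × (6.44 + 3.33) = 12964.79 s.
Total = 167.49 + 12964.79 = 13132.28 s = 3.65 hours.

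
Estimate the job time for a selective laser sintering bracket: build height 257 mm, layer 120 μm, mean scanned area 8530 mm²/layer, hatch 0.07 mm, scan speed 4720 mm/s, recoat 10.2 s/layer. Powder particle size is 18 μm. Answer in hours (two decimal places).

Layer count = ceil(257 / 0.12) = 2142.
Per-layer scan distance = 8530 / 0.07, so 121857.1 mm.
Per-layer scan time = 121857.1 / 4720, so 25.8172 s.
Time per layer = 25.8172 + 10.2 = 36.0172 s.
Total: 2142 × 36.0172 s = 77148.8424 s → 21.43 hours.

21.43 hours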